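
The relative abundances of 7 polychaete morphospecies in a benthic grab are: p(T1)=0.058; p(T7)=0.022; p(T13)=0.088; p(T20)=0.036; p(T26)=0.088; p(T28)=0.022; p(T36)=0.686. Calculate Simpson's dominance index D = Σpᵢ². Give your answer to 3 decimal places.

D = 0.058² + 0.022² + 0.088² + 0.036² + 0.088² + 0.022² + 0.686² = 0.00336 + 0.00048 + 0.00774 + 0.00130 + 0.00774 + 0.00048 + 0.47060 = 0.49171 (working shown to 5 dp, full precision carried).
To 3 decimal places, D = 0.492.

0.492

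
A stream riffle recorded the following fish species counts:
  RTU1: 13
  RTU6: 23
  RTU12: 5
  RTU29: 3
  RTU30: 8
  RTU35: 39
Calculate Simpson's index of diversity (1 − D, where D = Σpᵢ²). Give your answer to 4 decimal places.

Total N = 13+23+5+3+8+39 = 91, so the proportions are 0.142857, 0.252747, 0.054945, 0.032967, 0.087912, 0.428571 (working shown to 6 dp, full precision carried).
D = 0.142857² + 0.252747² + 0.054945² + 0.032967² + 0.087912² + 0.428571² = 0.020408 + 0.063881 + 0.003019 + 0.001087 + 0.007729 + 0.183673 = 0.279797.
So 1 − D = 0.720203, i.e. 0.7202 to 4 decimal places.

0.7202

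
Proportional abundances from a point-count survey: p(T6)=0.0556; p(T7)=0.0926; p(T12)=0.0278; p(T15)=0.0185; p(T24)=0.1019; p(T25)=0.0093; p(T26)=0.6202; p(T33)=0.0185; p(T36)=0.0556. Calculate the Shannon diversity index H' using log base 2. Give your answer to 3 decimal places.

1.964

Each pᵢ log₂ pᵢ term (working shown to 5 dp, full precision carried): 0.0556×(-4.16877)=-0.23178, 0.0926×(-3.43284)=-0.31788, 0.0278×(-5.16877)=-0.14369, 0.0185×(-5.75633)=-0.10649, 0.1019×(-3.29477)=-0.33574, 0.0093×(-6.74855)=-0.06276, 0.6202×(-0.68919)=-0.42744, 0.0185×(-5.75633)=-0.10649, 0.0556×(-4.16877)=-0.23178.
Sum = -1.96406, so H' = 1.964.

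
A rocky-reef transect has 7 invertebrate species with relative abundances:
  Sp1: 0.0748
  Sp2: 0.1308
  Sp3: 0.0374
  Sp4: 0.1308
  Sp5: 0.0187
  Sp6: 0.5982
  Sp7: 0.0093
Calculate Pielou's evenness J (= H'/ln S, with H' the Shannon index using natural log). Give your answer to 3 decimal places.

H' = −Σ pᵢ ln pᵢ = −((-0.19395) + (-0.26606) + (-0.12290) + (-0.26606) + (-0.07441) + (-0.30737) + (-0.04350)) = 1.27426 (working shown to 5 dp, full precision carried).
With S = 7 species, ln S = 1.94591, so J = 1.27426/1.94591 = 0.65484, i.e. 0.655 to 3 decimal places.

0.655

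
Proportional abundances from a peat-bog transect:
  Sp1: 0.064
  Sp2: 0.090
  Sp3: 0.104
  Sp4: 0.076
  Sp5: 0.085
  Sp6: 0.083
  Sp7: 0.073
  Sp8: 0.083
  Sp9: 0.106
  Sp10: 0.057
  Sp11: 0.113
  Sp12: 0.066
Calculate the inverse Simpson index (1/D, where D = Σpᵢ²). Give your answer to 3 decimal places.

11.530

D = 0.064² + 0.09² + 0.104² + 0.076² + 0.085² + 0.083² + 0.073² + 0.083² + 0.106² + 0.057² + 0.113² + 0.066² = 0.00409600 + 0.00810000 + 0.01081600 + 0.00577600 + 0.00722500 + 0.00688900 + 0.00532900 + 0.00688900 + 0.01123600 + 0.00324900 + 0.01276900 + 0.00435600 = 0.08673000 (working shown to 8 dp, full precision carried).
So 1/D = 11.53004, i.e. 11.530 to 3 decimal places.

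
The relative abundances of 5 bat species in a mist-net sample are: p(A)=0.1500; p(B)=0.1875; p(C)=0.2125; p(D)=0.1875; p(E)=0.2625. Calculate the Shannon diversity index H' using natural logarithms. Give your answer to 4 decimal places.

Each pᵢ ln pᵢ term (working shown to 6 dp, full precision carried): 0.15×(-1.897120)=-0.284568, 0.1875×(-1.673976)=-0.313871, 0.2125×(-1.548813)=-0.329123, 0.1875×(-1.673976)=-0.313871, 0.2625×(-1.337504)=-0.351095.
Sum = -1.592527, so H' = 1.5925.

1.5925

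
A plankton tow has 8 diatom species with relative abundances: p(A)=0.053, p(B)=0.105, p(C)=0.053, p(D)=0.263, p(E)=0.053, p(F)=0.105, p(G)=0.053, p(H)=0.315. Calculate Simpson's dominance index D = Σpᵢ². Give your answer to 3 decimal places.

D = 0.053² + 0.105² + 0.053² + 0.263² + 0.053² + 0.105² + 0.053² + 0.315² = 0.00281 + 0.01102 + 0.00281 + 0.06917 + 0.00281 + 0.01102 + 0.00281 + 0.09923 = 0.20168 (working shown to 5 dp, full precision carried).
To 3 decimal places, D = 0.202.

0.202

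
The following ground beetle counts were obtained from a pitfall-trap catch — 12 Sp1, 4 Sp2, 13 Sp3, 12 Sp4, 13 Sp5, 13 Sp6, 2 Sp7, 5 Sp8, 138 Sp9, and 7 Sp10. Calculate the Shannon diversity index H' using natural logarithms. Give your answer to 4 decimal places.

Total N = 12+4+13+12+13+13+2+5+138+7 = 219, so the proportions are 0.054795, 0.018265, 0.059361, 0.054795, 0.059361, 0.059361, 0.009132, 0.022831, 0.630137, 0.031963 (working shown to 6 dp, full precision carried).
Each pᵢ ln pᵢ term: 0.054795×(-2.904165)=-0.159132, 0.018265×(-4.002777)=-0.073110, 0.059361×(-2.824122)=-0.167642, 0.054795×(-2.904165)=-0.159132, 0.059361×(-2.824122)=-0.167642, 0.059361×(-2.824122)=-0.167642, 0.009132×(-4.695925)=-0.042885, 0.022831×(-3.779634)=-0.086293, 0.630137×(-0.461818)=-0.291009, 0.031963×(-3.443162)=-0.110055.
Sum = -1.424543, so H' = 1.4245.

1.4245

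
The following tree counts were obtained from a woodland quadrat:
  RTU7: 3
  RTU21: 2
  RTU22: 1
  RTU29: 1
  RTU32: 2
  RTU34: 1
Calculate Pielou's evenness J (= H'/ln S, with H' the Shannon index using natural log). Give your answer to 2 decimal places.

Total N = 3+2+1+1+2+1 = 10, so the proportions are 0.3, 0.2, 0.1, 0.1, 0.2, 0.1 (working shown to 4 dp, full precision carried).
H' = −Σ pᵢ ln pᵢ = −((-0.3612) + (-0.3219) + (-0.2303) + (-0.2303) + (-0.3219) + (-0.2303)) = 1.6957.
With S = 6 species, ln S = 1.7918, so J = 1.6957/1.7918 = 0.9464, i.e. 0.95 to 2 decimal places.

0.95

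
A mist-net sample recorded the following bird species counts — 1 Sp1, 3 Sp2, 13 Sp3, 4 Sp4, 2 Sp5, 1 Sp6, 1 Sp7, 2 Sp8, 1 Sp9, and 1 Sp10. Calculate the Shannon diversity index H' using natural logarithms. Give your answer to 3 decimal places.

Total N = 1+3+13+4+2+1+1+2+1+1 = 29, so the proportions are 0.03448, 0.10345, 0.44828, 0.13793, 0.06897, 0.03448, 0.03448, 0.06897, 0.03448, 0.03448 (working shown to 5 dp, full precision carried).
Each pᵢ ln pᵢ term: 0.03448×(-3.36730)=-0.11611, 0.10345×(-2.26868)=-0.23469, 0.44828×(-0.80235)=-0.35967, 0.13793×(-1.98100)=-0.27324, 0.06897×(-2.67415)=-0.18442, 0.03448×(-3.36730)=-0.11611, 0.03448×(-3.36730)=-0.11611, 0.06897×(-2.67415)=-0.18442, 0.03448×(-3.36730)=-0.11611, 0.03448×(-3.36730)=-0.11611.
Sum = -1.81702, so H' = 1.817.

1.817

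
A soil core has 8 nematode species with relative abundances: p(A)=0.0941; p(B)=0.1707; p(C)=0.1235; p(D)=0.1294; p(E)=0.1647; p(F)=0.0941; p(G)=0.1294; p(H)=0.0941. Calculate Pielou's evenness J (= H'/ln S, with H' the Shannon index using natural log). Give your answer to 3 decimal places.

0.988

H' = −Σ pᵢ ln pᵢ = −((-0.22240) + (-0.30177) + (-0.25830) + (-0.26460) + (-0.29706) + (-0.22240) + (-0.26460) + (-0.22240)) = 2.05352 (working shown to 5 dp, full precision carried).
With S = 8 species, ln S = 2.07944, so J = 2.05352/2.07944 = 0.98754, i.e. 0.988 to 3 decimal places.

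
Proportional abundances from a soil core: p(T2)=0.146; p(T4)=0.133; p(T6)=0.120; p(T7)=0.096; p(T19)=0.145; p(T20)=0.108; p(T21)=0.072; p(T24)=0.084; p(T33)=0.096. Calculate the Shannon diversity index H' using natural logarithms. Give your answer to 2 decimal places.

2.17

Each pᵢ ln pᵢ term (working shown to 4 dp, full precision carried): 0.146×(-1.9241)=-0.2809, 0.133×(-2.0174)=-0.2683, 0.12×(-2.1203)=-0.2544, 0.096×(-2.3434)=-0.2250, 0.145×(-1.9310)=-0.2800, 0.108×(-2.2256)=-0.2404, 0.072×(-2.6311)=-0.1894, 0.084×(-2.4769)=-0.2081, 0.096×(-2.3434)=-0.2250.
Sum = -2.1715, so H' = 2.17.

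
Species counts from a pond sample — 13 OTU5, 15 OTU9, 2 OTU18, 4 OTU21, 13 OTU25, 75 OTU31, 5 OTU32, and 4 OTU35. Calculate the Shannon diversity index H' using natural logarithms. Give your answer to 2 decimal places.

1.43

Total N = 13+15+2+4+13+75+5+4 = 131, so the proportions are 0.0992, 0.1145, 0.0153, 0.0305, 0.0992, 0.5725, 0.0382, 0.0305 (working shown to 4 dp, full precision carried).
Each pᵢ ln pᵢ term: 0.0992×(-2.3102)=-0.2293, 0.1145×(-2.1671)=-0.2481, 0.0153×(-4.1821)=-0.0638, 0.0305×(-3.4889)=-0.1065, 0.0992×(-2.3102)=-0.2293, 0.5725×(-0.5577)=-0.3193, 0.0382×(-3.2658)=-0.1246, 0.0305×(-3.4889)=-0.1065.
Sum = -1.4275, so H' = 1.43.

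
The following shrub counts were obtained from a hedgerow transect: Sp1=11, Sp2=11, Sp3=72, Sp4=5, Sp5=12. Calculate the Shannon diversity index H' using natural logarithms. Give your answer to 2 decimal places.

1.12

Total N = 11+11+72+5+12 = 111, so the proportions are 0.0991, 0.0991, 0.6486, 0.045, 0.1081 (working shown to 4 dp, full precision carried).
Each pᵢ ln pᵢ term: 0.0991×(-2.3116)=-0.2291, 0.0991×(-2.3116)=-0.2291, 0.6486×(-0.4329)=-0.2808, 0.045×(-3.1001)=-0.1396, 0.1081×(-2.2246)=-0.2405.
Sum = -1.1191, so H' = 1.12.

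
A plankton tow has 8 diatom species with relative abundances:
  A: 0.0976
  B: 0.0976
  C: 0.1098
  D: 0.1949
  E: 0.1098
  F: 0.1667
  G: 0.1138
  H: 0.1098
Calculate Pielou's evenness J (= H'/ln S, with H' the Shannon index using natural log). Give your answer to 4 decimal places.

0.9842

H' = −Σ pᵢ ln pᵢ = −((-0.227103) + (-0.227103) + (-0.242559) + (-0.318714) + (-0.242559) + (-0.298653) + (-0.247323) + (-0.242559)) = 2.046572 (working shown to 6 dp, full precision carried).
With S = 8 species, ln S = 2.079442, so J = 2.046572/2.079442 = 0.984193, i.e. 0.9842 to 4 decimal places.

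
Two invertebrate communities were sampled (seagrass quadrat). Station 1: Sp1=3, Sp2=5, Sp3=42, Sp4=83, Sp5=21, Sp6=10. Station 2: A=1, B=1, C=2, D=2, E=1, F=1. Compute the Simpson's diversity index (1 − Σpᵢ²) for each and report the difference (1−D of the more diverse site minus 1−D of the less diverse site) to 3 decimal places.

Station 1: N=164, proportions 0.01829, 0.03049, 0.2561, 0.5061, 0.12805, 0.06098, giving 1−D = 0.65690 (working shown to 5 dp, full precision carried).
Station 2: N=8, proportions 0.125, 0.125, 0.25, 0.25, 0.125, 0.125, giving 1−D = 0.81250.
Difference = |0.65690 − 0.81250| = 0.15560, i.e. 0.156 to 3 decimal places.

0.156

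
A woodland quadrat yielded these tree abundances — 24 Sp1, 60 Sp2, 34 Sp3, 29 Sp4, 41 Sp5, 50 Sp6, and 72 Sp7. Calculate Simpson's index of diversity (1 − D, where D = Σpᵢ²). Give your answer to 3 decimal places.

Total N = 24+60+34+29+41+50+72 = 310, so the proportions are 0.07742, 0.19355, 0.10968, 0.09355, 0.13226, 0.16129, 0.23226 (working shown to 5 dp, full precision carried).
D = 0.07742² + 0.19355² + 0.10968² + 0.09355² + 0.13226² + 0.16129² + 0.23226² = 0.00599 + 0.03746 + 0.01203 + 0.00875 + 0.01749 + 0.02601 + 0.05394 = 0.16169.
So 1 − D = 0.83831, i.e. 0.838 to 3 decimal places.

0.838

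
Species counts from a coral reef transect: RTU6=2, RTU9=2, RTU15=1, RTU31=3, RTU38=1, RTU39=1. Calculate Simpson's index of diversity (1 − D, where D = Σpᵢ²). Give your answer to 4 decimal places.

0.8000

Total N = 2+2+1+3+1+1 = 10, so the proportions are 0.2, 0.2, 0.1, 0.3, 0.1, 0.1 (working shown to 6 dp, full precision carried).
D = 0.2² + 0.2² + 0.1² + 0.3² + 0.1² + 0.1² = 0.040000 + 0.040000 + 0.010000 + 0.090000 + 0.010000 + 0.010000 = 0.200000.
So 1 − D = 0.800000, i.e. 0.8000 to 4 decimal places.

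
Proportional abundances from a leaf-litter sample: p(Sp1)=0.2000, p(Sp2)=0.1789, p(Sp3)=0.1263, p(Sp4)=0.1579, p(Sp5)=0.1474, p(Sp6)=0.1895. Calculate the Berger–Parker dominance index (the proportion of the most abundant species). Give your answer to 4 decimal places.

The largest proportion is 0.2, i.e. d = 0.2000 to 4 decimal places.

0.2000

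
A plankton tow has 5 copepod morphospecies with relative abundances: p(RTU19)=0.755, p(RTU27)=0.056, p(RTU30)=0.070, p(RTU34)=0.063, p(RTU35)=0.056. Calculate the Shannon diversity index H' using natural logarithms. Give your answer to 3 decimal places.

Each pᵢ ln pᵢ term (working shown to 5 dp, full precision carried): 0.755×(-0.28104)=-0.21218, 0.056×(-2.88240)=-0.16141, 0.07×(-2.65926)=-0.18615, 0.063×(-2.76462)=-0.17417, 0.056×(-2.88240)=-0.16141.
Sum = -0.89533, so H' = 0.895.

0.895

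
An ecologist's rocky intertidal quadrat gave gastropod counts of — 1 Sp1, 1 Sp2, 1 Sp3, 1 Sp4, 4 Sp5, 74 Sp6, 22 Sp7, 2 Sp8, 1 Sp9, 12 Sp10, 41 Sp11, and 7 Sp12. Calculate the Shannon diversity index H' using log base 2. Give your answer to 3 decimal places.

2.294

Total N = 1+1+1+1+4+74+22+2+1+12+41+7 = 167, so the proportions are 0.00599, 0.00599, 0.00599, 0.00599, 0.02395, 0.44311, 0.13174, 0.01198, 0.00599, 0.07186, 0.24551, 0.04192 (working shown to 5 dp, full precision carried).
Each pᵢ log₂ pᵢ term: 0.00599×(-7.38370)=-0.04421, 0.00599×(-7.38370)=-0.04421, 0.00599×(-7.38370)=-0.04421, 0.00599×(-7.38370)=-0.04421, 0.02395×(-5.38370)=-0.12895, 0.44311×(-1.17425)=-0.52033, 0.13174×(-2.92427)=-0.38523, 0.01198×(-6.38370)=-0.07645, 0.00599×(-7.38370)=-0.04421, 0.07186×(-3.79874)=-0.27296, 0.24551×(-2.02615)=-0.49744, 0.04192×(-4.57635)=-0.19182.
Sum = -2.29426, so H' = 2.294.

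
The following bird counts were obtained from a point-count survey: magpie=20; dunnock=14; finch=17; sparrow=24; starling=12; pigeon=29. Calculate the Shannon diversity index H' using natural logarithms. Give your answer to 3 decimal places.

1.747

Total N = 20+14+17+24+12+29 = 116, so the proportions are 0.17241, 0.12069, 0.14655, 0.2069, 0.10345, 0.25 (working shown to 5 dp, full precision carried).
Each pᵢ ln pᵢ term: 0.17241×(-1.75786)=-0.30308, 0.12069×(-2.11453)=-0.25520, 0.14655×(-1.92038)=-0.28143, 0.2069×(-1.57554)=-0.32597, 0.10345×(-2.26868)=-0.23469, 0.25×(-1.38629)=-0.34657.
Sum = -1.74695, so H' = 1.747.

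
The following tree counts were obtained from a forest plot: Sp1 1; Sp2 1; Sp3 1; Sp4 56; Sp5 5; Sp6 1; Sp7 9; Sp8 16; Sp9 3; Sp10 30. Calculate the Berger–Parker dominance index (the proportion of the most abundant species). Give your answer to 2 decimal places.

Total N = 1+1+1+56+5+1+9+16+3+30 = 123, so the proportions are 0.0081, 0.0081, 0.0081, 0.4553, 0.0407, 0.0081, 0.0732, 0.1301, 0.0244, 0.2439 (working shown to 4 dp, full precision carried).
The largest proportion is 0.4553, i.e. d = 0.46 to 2 decimal places.

0.46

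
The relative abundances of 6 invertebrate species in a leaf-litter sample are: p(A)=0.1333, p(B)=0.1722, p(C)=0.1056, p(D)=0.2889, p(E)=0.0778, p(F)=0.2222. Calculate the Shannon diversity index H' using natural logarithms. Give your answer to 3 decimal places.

Each pᵢ ln pᵢ term (working shown to 5 dp, full precision carried): 0.1333×(-2.01515)=-0.26862, 0.1722×(-1.75910)=-0.30292, 0.1056×(-2.24810)=-0.23740, 0.2889×(-1.24167)=-0.35872, 0.0778×(-2.55361)=-0.19867, 0.2222×(-1.50418)=-0.33423.
Sum = -1.70055, so H' = 1.701.

1.701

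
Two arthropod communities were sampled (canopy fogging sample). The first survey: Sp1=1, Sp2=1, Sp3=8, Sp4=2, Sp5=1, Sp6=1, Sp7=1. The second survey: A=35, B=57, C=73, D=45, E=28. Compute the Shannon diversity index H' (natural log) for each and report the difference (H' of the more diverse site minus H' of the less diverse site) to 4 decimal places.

The first survey: N=15, proportions 0.066667, 0.066667, 0.533333, 0.133333, 0.066667, 0.066667, 0.066667, giving H' = 1.506595 (working shown to 6 dp, full precision carried).
The second survey: N=238, proportions 0.147059, 0.239496, 0.306723, 0.189076, 0.117647, giving H' = 1.553379.
Difference = |1.506595 − 1.553379| = 0.046784, i.e. 0.0468 to 4 decimal places.

0.0468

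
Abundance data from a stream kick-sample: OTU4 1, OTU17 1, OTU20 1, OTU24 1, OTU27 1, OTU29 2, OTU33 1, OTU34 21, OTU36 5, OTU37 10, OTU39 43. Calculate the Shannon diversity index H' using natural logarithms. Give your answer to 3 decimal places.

1.499

Total N = 1+1+1+1+1+2+1+21+5+10+43 = 87, so the proportions are 0.01149, 0.01149, 0.01149, 0.01149, 0.01149, 0.02299, 0.01149, 0.24138, 0.05747, 0.11494, 0.49425 (working shown to 5 dp, full precision carried).
Each pᵢ ln pᵢ term: 0.01149×(-4.46591)=-0.05133, 0.01149×(-4.46591)=-0.05133, 0.01149×(-4.46591)=-0.05133, 0.01149×(-4.46591)=-0.05133, 0.01149×(-4.46591)=-0.05133, 0.02299×(-3.77276)=-0.08673, 0.01149×(-4.46591)=-0.05133, 0.24138×(-1.42139)=-0.34309, 0.05747×(-2.85647)=-0.16416, 0.11494×(-2.16332)=-0.24866, 0.49425×(-0.70471)=-0.34830.
Sum = -1.49894, so H' = 1.499.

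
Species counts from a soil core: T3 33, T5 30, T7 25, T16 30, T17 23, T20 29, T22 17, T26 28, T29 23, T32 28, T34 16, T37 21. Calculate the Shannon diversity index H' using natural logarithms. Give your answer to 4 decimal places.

Total N = 33+30+25+30+23+29+17+28+23+28+16+21 = 303, so the proportions are 0.108911, 0.09901, 0.082508, 0.09901, 0.075908, 0.09571, 0.056106, 0.092409, 0.075908, 0.092409, 0.052805, 0.069307 (working shown to 6 dp, full precision carried).
Each pᵢ ln pᵢ term: 0.108911×(-2.217225)=-0.241480, 0.09901×(-2.312535)=-0.228964, 0.082508×(-2.494857)=-0.205846, 0.09901×(-2.312535)=-0.228964, 0.075908×(-2.578239)=-0.195708, 0.09571×(-2.346437)=-0.224576, 0.056106×(-2.880519)=-0.161613, 0.092409×(-2.381528)=-0.220075, 0.075908×(-2.578239)=-0.195708, 0.092409×(-2.381528)=-0.220075, 0.052805×(-2.941144)=-0.155308, 0.069307×(-2.669210)=-0.184995.
Sum = -2.463313, so H' = 2.4633.

2.4633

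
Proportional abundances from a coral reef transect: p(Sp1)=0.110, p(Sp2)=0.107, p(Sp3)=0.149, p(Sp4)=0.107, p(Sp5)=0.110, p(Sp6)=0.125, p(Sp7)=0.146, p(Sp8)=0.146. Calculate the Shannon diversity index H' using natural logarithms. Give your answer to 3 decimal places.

2.069

Each pᵢ ln pᵢ term (working shown to 5 dp, full precision carried): 0.11×(-2.20727)=-0.24280, 0.107×(-2.23493)=-0.23914, 0.149×(-1.90381)=-0.28367, 0.107×(-2.23493)=-0.23914, 0.11×(-2.20727)=-0.24280, 0.125×(-2.07944)=-0.25993, 0.146×(-1.92415)=-0.28093, 0.146×(-1.92415)=-0.28093.
Sum = -2.06932, so H' = 2.069.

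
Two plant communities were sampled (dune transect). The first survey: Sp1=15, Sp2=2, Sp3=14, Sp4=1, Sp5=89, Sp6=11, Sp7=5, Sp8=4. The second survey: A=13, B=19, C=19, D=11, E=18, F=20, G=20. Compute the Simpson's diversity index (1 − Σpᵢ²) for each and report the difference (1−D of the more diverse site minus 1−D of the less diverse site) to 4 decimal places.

The first survey: N=141, proportions 0.10638298, 0.0141844, 0.09929078, 0.0070922, 0.63120567, 0.07801418, 0.03546099, 0.02836879, giving 1−D = 0.57200342 (working shown to 8 dp, full precision carried).
The second survey: N=120, proportions 0.10833333, 0.15833333, 0.15833333, 0.09166667, 0.15, 0.16666667, 0.16666667, giving 1−D = 0.85166667.
Difference = |0.57200342 − 0.85166667| = 0.27966325, i.e. 0.2797 to 4 decimal places.

0.2797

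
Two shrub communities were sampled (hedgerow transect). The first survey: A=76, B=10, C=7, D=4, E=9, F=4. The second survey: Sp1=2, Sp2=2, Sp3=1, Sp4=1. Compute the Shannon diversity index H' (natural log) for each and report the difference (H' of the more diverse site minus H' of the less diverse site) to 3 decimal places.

0.235

The first survey: N=110, proportions 0.69091, 0.09091, 0.06364, 0.03636, 0.08182, 0.03636, giving H' = 1.09459 (working shown to 5 dp, full precision carried).
The second survey: N=6, proportions 0.33333, 0.33333, 0.16667, 0.16667, giving H' = 1.32966.
Difference = |1.09459 − 1.32966| = 0.23507, i.e. 0.235 to 3 decimal places.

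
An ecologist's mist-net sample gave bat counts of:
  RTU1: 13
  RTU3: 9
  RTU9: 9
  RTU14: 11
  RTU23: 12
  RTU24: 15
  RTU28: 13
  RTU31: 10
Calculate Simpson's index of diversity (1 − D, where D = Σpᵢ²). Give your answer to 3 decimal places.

Total N = 13+9+9+11+12+15+13+10 = 92, so the proportions are 0.1413, 0.09783, 0.09783, 0.11957, 0.13043, 0.16304, 0.1413, 0.1087 (working shown to 5 dp, full precision carried).
D = 0.1413² + 0.09783² + 0.09783² + 0.11957² + 0.13043² + 0.16304² + 0.1413² + 0.1087² = 0.01997 + 0.00957 + 0.00957 + 0.01430 + 0.01701 + 0.02658 + 0.01997 + 0.01181 = 0.12878.
So 1 − D = 0.87122, i.e. 0.871 to 3 decimal places.

0.871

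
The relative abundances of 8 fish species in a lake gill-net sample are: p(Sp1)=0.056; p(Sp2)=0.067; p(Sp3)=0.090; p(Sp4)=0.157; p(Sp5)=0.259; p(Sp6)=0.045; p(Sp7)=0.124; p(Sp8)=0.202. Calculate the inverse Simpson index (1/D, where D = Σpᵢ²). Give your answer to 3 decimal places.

6.036

D = 0.056² + 0.067² + 0.09² + 0.157² + 0.259² + 0.045² + 0.124² + 0.202² = 0.0031360 + 0.0044890 + 0.0081000 + 0.0246490 + 0.0670810 + 0.0020250 + 0.0153760 + 0.0408040 = 0.1656600 (working shown to 7 dp, full precision carried).
So 1/D = 6.03646, i.e. 6.036 to 3 decimal places.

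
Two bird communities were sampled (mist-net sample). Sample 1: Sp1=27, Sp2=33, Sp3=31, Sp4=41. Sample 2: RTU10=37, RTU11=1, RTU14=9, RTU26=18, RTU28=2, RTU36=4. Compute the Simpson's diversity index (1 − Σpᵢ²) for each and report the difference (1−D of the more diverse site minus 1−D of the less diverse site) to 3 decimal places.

Sample 1: N=132, proportions 0.20455, 0.25, 0.23485, 0.31061, giving 1−D = 0.74403 (working shown to 5 dp, full precision carried).
Sample 2: N=71, proportions 0.52113, 0.01408, 0.12676, 0.25352, 0.02817, 0.05634, giving 1−D = 0.64392.
Difference = |0.74403 − 0.64392| = 0.10011, i.e. 0.100 to 3 decimal places.

0.100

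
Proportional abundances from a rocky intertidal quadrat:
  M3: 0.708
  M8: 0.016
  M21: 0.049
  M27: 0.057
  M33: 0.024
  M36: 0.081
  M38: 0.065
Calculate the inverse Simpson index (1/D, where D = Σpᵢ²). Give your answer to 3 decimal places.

D = 0.708² + 0.016² + 0.049² + 0.057² + 0.024² + 0.081² + 0.065² = 0.501264 + 0.000256 + 0.002401 + 0.003249 + 0.000576 + 0.006561 + 0.004225 = 0.518532 (working shown to 6 dp, full precision carried).
So 1/D = 1.92852, i.e. 1.929 to 3 decimal places.

1.929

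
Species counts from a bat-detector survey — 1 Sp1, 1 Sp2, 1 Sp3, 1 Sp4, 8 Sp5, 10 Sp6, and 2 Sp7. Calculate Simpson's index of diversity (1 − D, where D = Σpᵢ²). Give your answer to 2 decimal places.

Total N = 1+1+1+1+8+10+2 = 24, so the proportions are 0.0417, 0.0417, 0.0417, 0.0417, 0.3333, 0.4167, 0.0833 (working shown to 4 dp, full precision carried).
D = 0.0417² + 0.0417² + 0.0417² + 0.0417² + 0.3333² + 0.4167² + 0.0833² = 0.0017 + 0.0017 + 0.0017 + 0.0017 + 0.1111 + 0.1736 + 0.0069 = 0.2986.
So 1 − D = 0.7014, i.e. 0.70 to 2 decimal places.

0.70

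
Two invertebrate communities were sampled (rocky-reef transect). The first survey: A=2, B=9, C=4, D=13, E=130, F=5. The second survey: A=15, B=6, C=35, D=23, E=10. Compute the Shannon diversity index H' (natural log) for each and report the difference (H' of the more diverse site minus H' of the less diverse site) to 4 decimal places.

The first survey: N=163, proportions 0.01227, 0.055215, 0.02454, 0.079755, 0.797546, 0.030675, giving H' = 0.793888 (working shown to 6 dp, full precision carried).
The second survey: N=89, proportions 0.168539, 0.067416, 0.393258, 0.258427, 0.11236, giving H' = 1.444246.
Difference = |0.793888 − 1.444246| = 0.650358, i.e. 0.6504 to 4 decimal places.

0.6504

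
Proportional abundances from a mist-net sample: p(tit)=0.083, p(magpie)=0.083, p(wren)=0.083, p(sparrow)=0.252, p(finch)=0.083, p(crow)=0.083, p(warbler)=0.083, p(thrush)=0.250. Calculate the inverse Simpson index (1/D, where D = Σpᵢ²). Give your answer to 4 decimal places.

D = 0.083² + 0.083² + 0.083² + 0.252² + 0.083² + 0.083² + 0.083² + 0.25² = 0.00688900 + 0.00688900 + 0.00688900 + 0.06350400 + 0.00688900 + 0.00688900 + 0.00688900 + 0.06250000 = 0.16733800 (working shown to 8 dp, full precision carried).
So 1/D = 5.975929, i.e. 5.9759 to 4 decimal places.

5.9759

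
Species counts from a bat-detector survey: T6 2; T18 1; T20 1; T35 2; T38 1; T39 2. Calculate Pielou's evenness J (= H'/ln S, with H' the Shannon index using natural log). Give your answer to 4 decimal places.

0.9684

Total N = 2+1+1+2+1+2 = 9, so the proportions are 0.222222, 0.111111, 0.111111, 0.222222, 0.111111, 0.222222 (working shown to 6 dp, full precision carried).
H' = −Σ pᵢ ln pᵢ = −((-0.334239) + (-0.244136) + (-0.244136) + (-0.334239) + (-0.244136) + (-0.334239)) = 1.735126.
With S = 6 species, ln S = 1.791759, so J = 1.735126/1.791759 = 0.968393, i.e. 0.9684 to 4 decimal places.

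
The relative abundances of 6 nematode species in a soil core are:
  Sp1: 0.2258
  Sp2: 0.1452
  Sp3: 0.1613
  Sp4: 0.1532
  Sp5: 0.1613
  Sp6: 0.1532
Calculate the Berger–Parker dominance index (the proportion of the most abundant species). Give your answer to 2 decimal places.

0.23

The largest proportion is 0.2258, i.e. d = 0.23 to 2 decimal places.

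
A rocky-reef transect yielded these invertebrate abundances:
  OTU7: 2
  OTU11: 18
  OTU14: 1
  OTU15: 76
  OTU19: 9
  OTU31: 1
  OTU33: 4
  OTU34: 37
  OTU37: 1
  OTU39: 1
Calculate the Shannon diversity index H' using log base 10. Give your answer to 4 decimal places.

Total N = 2+18+1+76+9+1+4+37+1+1 = 150, so the proportions are 0.013333, 0.12, 0.006667, 0.506667, 0.06, 0.006667, 0.026667, 0.246667, 0.006667, 0.006667 (working shown to 6 dp, full precision carried).
Each pᵢ log₁₀ pᵢ term: 0.013333×(-1.875061)=-0.025001, 0.12×(-0.920819)=-0.110498, 0.006667×(-2.176091)=-0.014507, 0.506667×(-0.295278)=-0.149607, 0.06×(-1.221849)=-0.073311, 0.006667×(-2.176091)=-0.014507, 0.026667×(-1.574031)=-0.041974, 0.246667×(-0.607890)=-0.149946, 0.006667×(-2.176091)=-0.014507, 0.006667×(-2.176091)=-0.014507.
Sum = -0.608367, so H' = 0.6084.

0.6084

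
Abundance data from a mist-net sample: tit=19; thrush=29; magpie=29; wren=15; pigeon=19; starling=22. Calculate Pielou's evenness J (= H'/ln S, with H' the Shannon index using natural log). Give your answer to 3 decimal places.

Total N = 19+29+29+15+19+22 = 133, so the proportions are 0.14286, 0.21805, 0.21805, 0.11278, 0.14286, 0.16541 (working shown to 5 dp, full precision carried).
H' = −Σ pᵢ ln pᵢ = −((-0.27799) + (-0.33209) + (-0.33209) + (-0.24612) + (-0.27799) + (-0.29763)) = 1.76392.
With S = 6 species, ln S = 1.79176, so J = 1.76392/1.79176 = 0.98446, i.e. 0.984 to 3 decimal places.

0.984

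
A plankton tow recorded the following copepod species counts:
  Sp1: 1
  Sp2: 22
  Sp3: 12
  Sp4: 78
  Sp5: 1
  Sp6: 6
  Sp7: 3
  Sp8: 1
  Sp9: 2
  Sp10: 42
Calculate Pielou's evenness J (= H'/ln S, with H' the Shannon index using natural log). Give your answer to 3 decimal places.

0.648

Total N = 1+22+12+78+1+6+3+1+2+42 = 168, so the proportions are 0.00595, 0.13095, 0.07143, 0.46429, 0.00595, 0.03571, 0.01786, 0.00595, 0.0119, 0.25 (working shown to 5 dp, full precision carried).
H' = −Σ pᵢ ln pᵢ = −((-0.03050) + (-0.26622) + (-0.18850) + (-0.35623) + (-0.03050) + (-0.11901) + (-0.07188) + (-0.03050) + (-0.05275) + (-0.34657)) = 1.49265.
With S = 10 species, ln S = 2.30259, so J = 1.49265/2.30259 = 0.64825, i.e. 0.648 to 3 decimal places.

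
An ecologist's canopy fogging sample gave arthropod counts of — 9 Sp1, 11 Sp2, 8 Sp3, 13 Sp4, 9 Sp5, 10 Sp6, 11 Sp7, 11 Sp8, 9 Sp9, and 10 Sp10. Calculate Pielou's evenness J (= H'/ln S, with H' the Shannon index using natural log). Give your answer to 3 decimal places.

Total N = 9+11+8+13+9+10+11+11+9+10 = 101, so the proportions are 0.08911, 0.10891, 0.07921, 0.12871, 0.08911, 0.09901, 0.10891, 0.10891, 0.08911, 0.09901 (working shown to 5 dp, full precision carried).
H' = −Σ pᵢ ln pᵢ = −((-0.21546) + (-0.24148) + (-0.20085) + (-0.26388) + (-0.21546) + (-0.22896) + (-0.24148) + (-0.24148) + (-0.21546) + (-0.22896)) = 2.29347.
With S = 10 species, ln S = 2.30259, so J = 2.29347/2.30259 = 0.99604, i.e. 0.996 to 3 decimal places.

0.996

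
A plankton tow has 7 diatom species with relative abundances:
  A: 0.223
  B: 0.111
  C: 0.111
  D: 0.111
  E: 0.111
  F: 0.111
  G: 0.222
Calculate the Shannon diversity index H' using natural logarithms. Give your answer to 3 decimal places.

1.889

Each pᵢ ln pᵢ term (working shown to 5 dp, full precision carried): 0.223×(-1.50058)=-0.33463, 0.111×(-2.19823)=-0.24400, 0.111×(-2.19823)=-0.24400, 0.111×(-2.19823)=-0.24400, 0.111×(-2.19823)=-0.24400, 0.111×(-2.19823)=-0.24400, 0.222×(-1.50508)=-0.33413.
Sum = -1.88877, so H' = 1.889.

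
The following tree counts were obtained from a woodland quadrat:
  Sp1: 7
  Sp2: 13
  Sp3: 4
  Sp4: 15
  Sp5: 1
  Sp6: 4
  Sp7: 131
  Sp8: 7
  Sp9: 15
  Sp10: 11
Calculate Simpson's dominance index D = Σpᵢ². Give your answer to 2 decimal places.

Total N = 7+13+4+15+1+4+131+7+15+11 = 208, so the proportions are 0.0337, 0.0625, 0.0192, 0.0721, 0.0048, 0.0192, 0.6298, 0.0337, 0.0721, 0.0529 (working shown to 4 dp, full precision carried).
D = 0.0337² + 0.0625² + 0.0192² + 0.0721² + 0.0048² + 0.0192² + 0.6298² + 0.0337² + 0.0721² + 0.0529² = 0.0011 + 0.0039 + 0.0004 + 0.0052 + 0.0000 + 0.0004 + 0.3967 + 0.0011 + 0.0052 + 0.0028 = 0.4168.
To 2 decimal places, D = 0.42.

0.42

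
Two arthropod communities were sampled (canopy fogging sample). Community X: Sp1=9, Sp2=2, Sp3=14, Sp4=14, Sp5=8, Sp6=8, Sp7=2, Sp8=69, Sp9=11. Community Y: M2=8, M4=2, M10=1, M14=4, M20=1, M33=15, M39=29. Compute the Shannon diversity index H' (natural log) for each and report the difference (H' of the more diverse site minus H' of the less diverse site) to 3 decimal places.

Community X: N=137, proportions 0.06569, 0.0146, 0.10219, 0.10219, 0.05839, 0.05839, 0.0146, 0.50365, 0.08029, giving H' = 1.64814 (working shown to 5 dp, full precision carried).
Community Y: N=60, proportions 0.13333, 0.03333, 0.01667, 0.06667, 0.01667, 0.25, 0.48333, giving H' = 1.39702.
Difference = |1.64814 − 1.39702| = 0.25112, i.e. 0.251 to 3 decimal places.

0.251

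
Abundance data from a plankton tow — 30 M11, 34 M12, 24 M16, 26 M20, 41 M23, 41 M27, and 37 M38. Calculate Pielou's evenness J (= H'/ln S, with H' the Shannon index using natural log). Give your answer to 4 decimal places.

Total N = 30+34+24+26+41+41+37 = 233, so the proportions are 0.128755, 0.145923, 0.103004, 0.111588, 0.175966, 0.175966, 0.158798 (working shown to 6 dp, full precision carried).
H' = −Σ pᵢ ln pᵢ = −((-0.263928) + (-0.280854) + (-0.234127) + (-0.244706) + (-0.305734) + (-0.305734) + (-0.292208)) = 1.927292.
With S = 7 species, ln S = 1.945910, so J = 1.927292/1.945910 = 0.990432, i.e. 0.9904 to 4 decimal places.

0.9904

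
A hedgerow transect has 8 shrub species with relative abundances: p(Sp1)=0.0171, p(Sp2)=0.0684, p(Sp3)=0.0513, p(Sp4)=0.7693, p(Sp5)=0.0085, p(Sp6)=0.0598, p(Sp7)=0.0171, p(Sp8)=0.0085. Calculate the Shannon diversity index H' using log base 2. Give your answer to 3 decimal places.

1.336

Each pᵢ log₂ pᵢ term (working shown to 5 dp, full precision carried): 0.0171×(-5.86986)=-0.10037, 0.0684×(-3.86986)=-0.26470, 0.0513×(-4.28490)=-0.21982, 0.7693×(-0.37838)=-0.29109, 0.0085×(-6.87832)=-0.05847, 0.0598×(-4.06371)=-0.24301, 0.0171×(-5.86986)=-0.10037, 0.0085×(-6.87832)=-0.05847.
Sum = -1.33629, so H' = 1.336.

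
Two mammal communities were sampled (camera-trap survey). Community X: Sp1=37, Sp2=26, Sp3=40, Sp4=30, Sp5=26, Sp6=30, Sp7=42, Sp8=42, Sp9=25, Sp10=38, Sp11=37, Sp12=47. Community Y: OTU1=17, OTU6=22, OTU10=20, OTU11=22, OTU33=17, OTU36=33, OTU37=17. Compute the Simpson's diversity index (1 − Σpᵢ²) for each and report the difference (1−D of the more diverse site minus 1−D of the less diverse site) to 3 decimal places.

0.065

Community X: N=420, proportions 0.0881, 0.0619, 0.09524, 0.07143, 0.0619, 0.07143, 0.1, 0.1, 0.05952, 0.09048, 0.0881, 0.1119, giving 1−D = 0.91329 (working shown to 5 dp, full precision carried).
Community Y: N=148, proportions 0.11486, 0.14865, 0.13514, 0.14865, 0.11486, 0.22297, 0.11486, giving 1−D = 0.84825.
Difference = |0.91329 − 0.84825| = 0.06504, i.e. 0.065 to 3 decimal places.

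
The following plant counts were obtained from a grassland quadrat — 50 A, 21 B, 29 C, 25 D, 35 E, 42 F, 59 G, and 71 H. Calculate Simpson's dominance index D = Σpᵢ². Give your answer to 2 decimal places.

Total N = 50+21+29+25+35+42+59+71 = 332, so the proportions are 0.1506, 0.0633, 0.0873, 0.0753, 0.1054, 0.1265, 0.1777, 0.2139 (working shown to 4 dp, full precision carried).
D = 0.1506² + 0.0633² + 0.0873² + 0.0753² + 0.1054² + 0.1265² + 0.1777² + 0.2139² = 0.0227 + 0.0040 + 0.0076 + 0.0057 + 0.0111 + 0.0160 + 0.0316 + 0.0457 = 0.1444.
To 2 decimal places, D = 0.14.

0.14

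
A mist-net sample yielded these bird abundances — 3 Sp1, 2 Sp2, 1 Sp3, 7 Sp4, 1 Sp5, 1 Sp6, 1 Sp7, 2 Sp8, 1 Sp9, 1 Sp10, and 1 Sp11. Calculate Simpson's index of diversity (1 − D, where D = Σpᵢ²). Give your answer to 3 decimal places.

0.834

Total N = 3+2+1+7+1+1+1+2+1+1+1 = 21, so the proportions are 0.14286, 0.09524, 0.04762, 0.33333, 0.04762, 0.04762, 0.04762, 0.09524, 0.04762, 0.04762, 0.04762 (working shown to 5 dp, full precision carried).
D = 0.14286² + 0.09524² + 0.04762² + 0.33333² + 0.04762² + 0.04762² + 0.04762² + 0.09524² + 0.04762² + 0.04762² + 0.04762² = 0.02041 + 0.00907 + 0.00227 + 0.11111 + 0.00227 + 0.00227 + 0.00227 + 0.00907 + 0.00227 + 0.00227 + 0.00227 = 0.16553.
So 1 − D = 0.83447, i.e. 0.834 to 3 decimal places.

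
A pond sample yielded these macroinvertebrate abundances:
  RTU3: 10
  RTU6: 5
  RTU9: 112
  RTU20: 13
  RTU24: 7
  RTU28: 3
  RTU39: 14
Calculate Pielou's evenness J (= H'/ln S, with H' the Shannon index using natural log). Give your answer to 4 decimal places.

0.5942

Total N = 10+5+112+13+7+3+14 = 164, so the proportions are 0.060976, 0.030488, 0.682927, 0.079268, 0.042683, 0.018293, 0.085366 (working shown to 6 dp, full precision carried).
H' = −Σ pᵢ ln pᵢ = −((-0.170566) + (-0.106416) + (-0.260446) + (-0.200939) + (-0.134620) + (-0.073194) + (-0.210069)) = 1.156249.
With S = 7 species, ln S = 1.945910, so J = 1.156249/1.945910 = 0.594194, i.e. 0.5942 to 4 decimal places.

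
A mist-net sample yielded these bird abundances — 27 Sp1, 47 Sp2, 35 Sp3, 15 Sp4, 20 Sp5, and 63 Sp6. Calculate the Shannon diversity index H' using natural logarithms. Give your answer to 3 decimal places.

1.681

Total N = 27+47+35+15+20+63 = 207, so the proportions are 0.13043, 0.22705, 0.16908, 0.07246, 0.09662, 0.30435 (working shown to 5 dp, full precision carried).
Each pᵢ ln pᵢ term: 0.13043×(-2.03688)=-0.26568, 0.22705×(-1.48257)=-0.33662, 0.16908×(-1.77737)=-0.30052, 0.07246×(-2.62467)=-0.19019, 0.09662×(-2.33699)=-0.22580, 0.30435×(-1.18958)=-0.36205.
Sum = -1.68086, so H' = 1.681.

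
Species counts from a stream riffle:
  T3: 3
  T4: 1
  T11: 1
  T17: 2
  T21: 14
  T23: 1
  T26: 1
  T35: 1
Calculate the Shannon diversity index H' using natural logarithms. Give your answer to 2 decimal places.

1.44

Total N = 3+1+1+2+14+1+1+1 = 24, so the proportions are 0.125, 0.0417, 0.0417, 0.0833, 0.5833, 0.0417, 0.0417, 0.0417 (working shown to 4 dp, full precision carried).
Each pᵢ ln pᵢ term: 0.125×(-2.0794)=-0.2599, 0.0417×(-3.1781)=-0.1324, 0.0417×(-3.1781)=-0.1324, 0.0833×(-2.4849)=-0.2071, 0.5833×(-0.5390)=-0.3144, 0.0417×(-3.1781)=-0.1324, 0.0417×(-3.1781)=-0.1324, 0.0417×(-3.1781)=-0.1324.
Sum = -1.4435, so H' = 1.44.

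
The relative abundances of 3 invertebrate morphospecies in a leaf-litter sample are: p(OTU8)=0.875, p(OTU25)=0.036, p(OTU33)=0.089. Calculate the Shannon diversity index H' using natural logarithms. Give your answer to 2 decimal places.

0.45

Each pᵢ ln pᵢ term (working shown to 4 dp, full precision carried): 0.875×(-0.1335)=-0.1168, 0.036×(-3.3242)=-0.1197, 0.089×(-2.4191)=-0.2153.
Sum = -0.4518, so H' = 0.45.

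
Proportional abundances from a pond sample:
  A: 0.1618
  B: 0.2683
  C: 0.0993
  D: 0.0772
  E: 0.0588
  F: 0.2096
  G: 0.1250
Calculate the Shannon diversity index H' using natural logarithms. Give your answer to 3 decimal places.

Each pᵢ ln pᵢ term (working shown to 5 dp, full precision carried): 0.1618×(-1.82139)=-0.29470, 0.2683×(-1.31565)=-0.35299, 0.0993×(-2.30961)=-0.22934, 0.0772×(-2.56136)=-0.19774, 0.0588×(-2.83361)=-0.16662, 0.2096×(-1.56255)=-0.32751, 0.125×(-2.07944)=-0.25993.
Sum = -1.82883, so H' = 1.829.

1.829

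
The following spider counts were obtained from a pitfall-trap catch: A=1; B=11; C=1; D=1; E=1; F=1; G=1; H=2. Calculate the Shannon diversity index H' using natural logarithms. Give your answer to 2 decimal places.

Total N = 1+11+1+1+1+1+1+2 = 19, so the proportions are 0.0526, 0.5789, 0.0526, 0.0526, 0.0526, 0.0526, 0.0526, 0.1053 (working shown to 4 dp, full precision carried).
Each pᵢ ln pᵢ term: 0.0526×(-2.9444)=-0.1550, 0.5789×(-0.5465)=-0.3164, 0.0526×(-2.9444)=-0.1550, 0.0526×(-2.9444)=-0.1550, 0.0526×(-2.9444)=-0.1550, 0.0526×(-2.9444)=-0.1550, 0.0526×(-2.9444)=-0.1550, 0.1053×(-2.2513)=-0.2370.
Sum = -1.4832, so H' = 1.48.

1.48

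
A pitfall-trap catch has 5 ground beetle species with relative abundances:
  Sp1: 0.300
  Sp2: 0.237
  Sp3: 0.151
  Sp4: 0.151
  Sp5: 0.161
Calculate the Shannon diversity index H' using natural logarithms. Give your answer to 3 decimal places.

1.567

Each pᵢ ln pᵢ term (working shown to 5 dp, full precision carried): 0.3×(-1.20397)=-0.36119, 0.237×(-1.43970)=-0.34121, 0.151×(-1.89048)=-0.28546, 0.151×(-1.89048)=-0.28546, 0.161×(-1.82635)=-0.29404.
Sum = -1.56737, so H' = 1.567.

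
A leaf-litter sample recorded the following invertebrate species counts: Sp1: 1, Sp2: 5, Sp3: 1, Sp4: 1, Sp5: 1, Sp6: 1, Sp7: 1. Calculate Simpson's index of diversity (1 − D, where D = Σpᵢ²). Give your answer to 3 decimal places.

Total N = 1+5+1+1+1+1+1 = 11, so the proportions are 0.09091, 0.45455, 0.09091, 0.09091, 0.09091, 0.09091, 0.09091 (working shown to 5 dp, full precision carried).
D = 0.09091² + 0.45455² + 0.09091² + 0.09091² + 0.09091² + 0.09091² + 0.09091² = 0.00826 + 0.20661 + 0.00826 + 0.00826 + 0.00826 + 0.00826 + 0.00826 = 0.25620.
So 1 − D = 0.74380, i.e. 0.744 to 3 decimal places.

0.744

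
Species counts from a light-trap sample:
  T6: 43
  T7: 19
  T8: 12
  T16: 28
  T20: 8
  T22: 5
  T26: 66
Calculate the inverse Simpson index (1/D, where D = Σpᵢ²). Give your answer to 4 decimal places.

Total N = 43+19+12+28+8+5+66 = 181, so the proportions are 0.23756906, 0.10497238, 0.06629834, 0.15469613, 0.0441989, 0.02762431, 0.36464088 (working shown to 8 dp, full precision carried).
D = 0.23756906² + 0.10497238² + 0.06629834² + 0.15469613² + 0.0441989² + 0.02762431² + 0.36464088² = 0.05643906 + 0.01101920 + 0.00439547 + 0.02393089 + 0.00195354 + 0.00076310 + 0.13296297 = 0.23146424.
So 1/D = 4.320322, i.e. 4.3203 to 4 decimal places.

4.3203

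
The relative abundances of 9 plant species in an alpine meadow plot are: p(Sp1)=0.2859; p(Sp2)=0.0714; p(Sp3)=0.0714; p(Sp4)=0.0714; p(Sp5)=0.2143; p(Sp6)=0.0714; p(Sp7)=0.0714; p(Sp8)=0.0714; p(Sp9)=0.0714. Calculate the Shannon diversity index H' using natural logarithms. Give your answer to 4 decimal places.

Each pᵢ ln pᵢ term (working shown to 6 dp, full precision carried): 0.2859×(-1.252113)=-0.357979, 0.0714×(-2.639457)=-0.188457, 0.0714×(-2.639457)=-0.188457, 0.0714×(-2.639457)=-0.188457, 0.2143×(-1.540378)=-0.330103, 0.0714×(-2.639457)=-0.188457, 0.0714×(-2.639457)=-0.188457, 0.0714×(-2.639457)=-0.188457, 0.0714×(-2.639457)=-0.188457.
Sum = -2.007283, so H' = 2.0073.

2.0073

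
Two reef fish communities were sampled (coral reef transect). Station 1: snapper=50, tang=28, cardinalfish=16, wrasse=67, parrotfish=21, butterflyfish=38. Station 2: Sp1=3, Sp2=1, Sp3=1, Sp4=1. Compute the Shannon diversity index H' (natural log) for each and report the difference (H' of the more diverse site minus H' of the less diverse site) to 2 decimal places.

0.44

Station 1: N=220, proportions 0.227273, 0.127273, 0.072727, 0.304545, 0.095455, 0.172727, giving H' = 1.679346 (working shown to 6 dp, full precision carried).
Station 2: N=6, proportions 0.5, 0.166667, 0.166667, 0.166667, giving H' = 1.242453.
Difference = |1.679346 − 1.242453| = 0.436893, i.e. 0.44 to 2 decimal places.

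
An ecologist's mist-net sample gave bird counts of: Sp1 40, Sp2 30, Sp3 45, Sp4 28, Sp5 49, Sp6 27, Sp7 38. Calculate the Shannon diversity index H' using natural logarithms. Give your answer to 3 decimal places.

1.922

Total N = 40+30+45+28+49+27+38 = 257, so the proportions are 0.15564, 0.11673, 0.1751, 0.10895, 0.19066, 0.10506, 0.14786 (working shown to 5 dp, full precision carried).
Each pᵢ ln pᵢ term: 0.15564×(-1.86020)=-0.28952, 0.11673×(-2.14788)=-0.25073, 0.1751×(-1.74241)=-0.30509, 0.10895×(-2.21687)=-0.24153, 0.19066×(-1.65726)=-0.31597, 0.10506×(-2.25324)=-0.23672, 0.14786×(-1.91149)=-0.28263.
Sum = -1.92220, so H' = 1.922.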